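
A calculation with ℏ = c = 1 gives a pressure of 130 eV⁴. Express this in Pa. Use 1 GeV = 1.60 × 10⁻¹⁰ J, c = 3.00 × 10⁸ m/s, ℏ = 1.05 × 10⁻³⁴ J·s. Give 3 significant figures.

Pressure is [E]/[L]³ = [E]⁴/(ℏc)³.
1 GeV⁴ → 1/(ℏc)³ × (1 GeV in J)⁴ = 2.10 × 10³⁷ Pa.
Convert the energy scale: 130 eV⁴ = 1.30 × 10⁻³⁴ GeV⁴.
Result: 1.30 × 10⁻³⁴ × 2.10 × 10³⁷ = 2.73 × 10³ Pa.

2.73 × 10³ Pa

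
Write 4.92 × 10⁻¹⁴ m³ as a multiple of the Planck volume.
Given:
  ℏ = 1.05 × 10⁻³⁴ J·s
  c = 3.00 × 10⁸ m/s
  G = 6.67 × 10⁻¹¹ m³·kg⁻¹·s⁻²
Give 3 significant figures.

Planck volume: V_P = (ℏG/c³)^(3/2) = 4.18 × 10⁻¹⁰⁵ m³.
4.92 × 10⁻¹⁴ / 4.18 × 10⁻¹⁰⁵ = 1.18 × 10⁹¹

1.18 × 10⁹¹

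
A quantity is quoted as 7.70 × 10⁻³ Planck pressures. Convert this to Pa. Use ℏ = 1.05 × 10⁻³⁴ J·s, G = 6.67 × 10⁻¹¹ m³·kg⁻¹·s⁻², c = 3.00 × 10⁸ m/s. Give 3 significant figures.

One Planck pressure: p_P = c⁷/(ℏG²) = 4.68 × 10¹¹³ Pa.
7.70 × 10⁻³ × 4.68 × 10¹¹³ Pa = 3.60 × 10¹¹¹ Pa

3.60 × 10¹¹¹ Pa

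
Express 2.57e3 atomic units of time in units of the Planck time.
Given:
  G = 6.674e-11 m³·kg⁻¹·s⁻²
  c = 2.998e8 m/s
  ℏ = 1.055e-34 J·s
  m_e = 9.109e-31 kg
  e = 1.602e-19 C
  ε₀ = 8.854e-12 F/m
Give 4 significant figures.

atomic unit of time: τ_au = (4πε₀)²ℏ³/(m_e e⁴) = 2.423e-17 s
Planck time: t_P = √(ℏG/c⁵) = 5.392e-44 s
2.57e3 × 2.423e-17 / 5.392e-44 = 1.155e30

1.155e30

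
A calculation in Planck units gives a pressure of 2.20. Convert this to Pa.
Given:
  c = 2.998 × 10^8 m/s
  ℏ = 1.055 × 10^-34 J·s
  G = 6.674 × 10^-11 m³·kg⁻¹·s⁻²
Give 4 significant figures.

1.019 × 10^114 Pa

One Planck pressure: p_P = c⁷/(ℏG²) = 4.632 × 10^113 Pa.
2.20 × 4.632 × 10^113 Pa = 1.019 × 10^114 Pa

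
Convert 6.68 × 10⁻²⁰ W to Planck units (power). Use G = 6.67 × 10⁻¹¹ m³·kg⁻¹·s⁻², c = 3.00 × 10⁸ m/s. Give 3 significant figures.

1.83 × 10⁻⁷²

Planck power: P_P = c⁵/G = 3.64 × 10⁵² W.
6.68 × 10⁻²⁰ / 3.64 × 10⁵² = 1.83 × 10⁻⁷²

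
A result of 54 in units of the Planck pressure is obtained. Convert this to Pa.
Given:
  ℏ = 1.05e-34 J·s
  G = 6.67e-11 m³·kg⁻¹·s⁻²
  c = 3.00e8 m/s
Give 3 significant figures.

One Planck pressure: p_P = c⁷/(ℏG²) = 4.68e113 Pa.
54 × 4.68e113 Pa = 2.53e115 Pa

2.53e115 Pa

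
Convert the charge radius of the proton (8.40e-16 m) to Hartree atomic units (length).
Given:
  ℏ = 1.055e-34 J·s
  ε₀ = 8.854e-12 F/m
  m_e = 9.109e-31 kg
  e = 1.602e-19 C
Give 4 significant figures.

1.586e-5

Bohr radius: a₀ = 4πε₀ℏ²/(m_e e²) = 5.297e-11 m.
8.40e-16 / 5.297e-11 = 1.586e-5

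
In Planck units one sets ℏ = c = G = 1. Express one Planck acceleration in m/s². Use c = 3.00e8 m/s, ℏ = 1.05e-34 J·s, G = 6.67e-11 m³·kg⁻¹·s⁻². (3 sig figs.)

a_P = √(c⁷/(ℏG))
  = √(3.12e103)
  = 5.59e51 m/s²

5.59e51 m/s²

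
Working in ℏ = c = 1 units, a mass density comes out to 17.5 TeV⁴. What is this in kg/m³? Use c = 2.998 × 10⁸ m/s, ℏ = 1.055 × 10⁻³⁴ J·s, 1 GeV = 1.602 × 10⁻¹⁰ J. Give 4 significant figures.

4.053 × 10³³ kg/m³

Mass density is [E]/(c²[L]³) = [E]⁴/(ℏ³c⁵).
1 GeV⁴ → 1/(ℏ³c⁵) × (1 GeV in J)⁴ = 2.316 × 10²⁰ kg/m³.
Convert the energy scale: 17.5 TeV⁴ = 1.75 × 10¹³ GeV⁴.
Result: 1.75 × 10¹³ × 2.316 × 10²⁰ = 4.053 × 10³³ kg/m³.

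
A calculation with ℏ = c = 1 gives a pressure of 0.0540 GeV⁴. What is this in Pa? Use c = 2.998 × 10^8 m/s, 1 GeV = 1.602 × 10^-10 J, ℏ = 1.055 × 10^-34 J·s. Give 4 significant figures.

Pressure is [E]/[L]³ = [E]⁴/(ℏc)³.
1 GeV⁴ → 1/(ℏc)³ × (1 GeV in J)⁴ = 2.082 × 10^37 Pa.
Result: 0.0540 × 2.082 × 10^37 = 1.124 × 10^36 Pa.

1.124 × 10^36 Pa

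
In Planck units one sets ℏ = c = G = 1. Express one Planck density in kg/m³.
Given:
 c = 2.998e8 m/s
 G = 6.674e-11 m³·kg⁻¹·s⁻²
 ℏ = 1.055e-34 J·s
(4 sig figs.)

5.154e96 kg/m³

ρ_P = c⁵/(ℏG²)
  = 2.422e42 / 4.699e-55
  = 5.154e96 kg/m³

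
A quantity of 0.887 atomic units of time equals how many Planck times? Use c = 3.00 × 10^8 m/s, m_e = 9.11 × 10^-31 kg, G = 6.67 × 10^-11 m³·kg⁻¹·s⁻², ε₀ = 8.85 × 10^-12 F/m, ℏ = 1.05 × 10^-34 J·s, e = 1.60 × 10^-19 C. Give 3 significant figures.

atomic unit of time: τ_au = (4πε₀)²ℏ³/(m_e e⁴) = 2.40 × 10^-17 s
Planck time: t_P = √(ℏG/c⁵) = 5.37 × 10^-44 s
0.887 × 2.40 × 10^-17 / 5.37 × 10^-44 = 3.96 × 10^26

3.96 × 10^26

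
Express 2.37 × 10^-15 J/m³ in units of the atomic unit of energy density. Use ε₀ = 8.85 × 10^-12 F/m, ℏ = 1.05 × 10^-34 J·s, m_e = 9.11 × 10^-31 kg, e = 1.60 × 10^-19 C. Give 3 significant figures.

atomic unit of energy density: u_au = E_h/a₀³ = m_e⁴e¹⁰/((4πε₀)⁵ℏ⁸) = 3.01 × 10^13 J/m³.
2.37 × 10^-15 / 3.01 × 10^13 = 7.87 × 10^-29

7.87 × 10^-29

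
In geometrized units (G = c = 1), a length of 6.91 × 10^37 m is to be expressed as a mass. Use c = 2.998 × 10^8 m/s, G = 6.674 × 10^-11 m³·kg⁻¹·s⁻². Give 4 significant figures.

Length → mass via c²/G.
6.91 × 10^37 m × (c²/G) = 9.306 × 10^64 kg

9.306 × 10^64 kg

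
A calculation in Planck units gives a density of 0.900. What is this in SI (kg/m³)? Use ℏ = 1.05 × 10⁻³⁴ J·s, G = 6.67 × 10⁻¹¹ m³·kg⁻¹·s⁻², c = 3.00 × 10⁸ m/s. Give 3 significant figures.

4.68 × 10⁹⁶ kg/m³

One Planck density: ρ_P = c⁵/(ℏG²) = 5.20 × 10⁹⁶ kg/m³.
0.900 × 5.20 × 10⁹⁶ kg/m³ = 4.68 × 10⁹⁶ kg/m³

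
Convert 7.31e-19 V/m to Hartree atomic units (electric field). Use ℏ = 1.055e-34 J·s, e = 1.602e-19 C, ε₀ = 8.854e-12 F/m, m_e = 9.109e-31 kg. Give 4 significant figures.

1.425e-30

atomic unit of electric field: E_au = E_h/(e a₀) = m_e²e⁵/((4πε₀)³ℏ⁴) = 5.131e11 V/m.
7.31e-19 / 5.131e11 = 1.425e-30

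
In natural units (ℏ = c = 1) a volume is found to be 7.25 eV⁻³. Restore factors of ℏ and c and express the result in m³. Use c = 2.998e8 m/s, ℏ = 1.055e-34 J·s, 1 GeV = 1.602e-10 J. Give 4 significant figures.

Volume is [L]³ = [E]⁻³·(ℏc)³.
1 GeV⁻³ → (ℏc)³ × (1 GeV in J)⁻³ = 7.696e-48 m³.
Convert the energy scale: 7.25 eV⁻³ = 7.25e27 GeV⁻³.
Result: 7.25e27 × 7.696e-48 = 5.580e-20 m³.

5.580e-20 m³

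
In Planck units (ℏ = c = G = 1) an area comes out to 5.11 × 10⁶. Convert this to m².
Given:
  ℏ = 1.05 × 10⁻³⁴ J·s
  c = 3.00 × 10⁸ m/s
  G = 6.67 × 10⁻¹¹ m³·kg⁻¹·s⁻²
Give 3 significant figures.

1.33 × 10⁻⁶³ m²

One Planck area: A_P = ℏG/c³ = 2.59 × 10⁻⁷⁰ m².
5.11 × 10⁶ × 2.59 × 10⁻⁷⁰ m² = 1.33 × 10⁻⁶³ m²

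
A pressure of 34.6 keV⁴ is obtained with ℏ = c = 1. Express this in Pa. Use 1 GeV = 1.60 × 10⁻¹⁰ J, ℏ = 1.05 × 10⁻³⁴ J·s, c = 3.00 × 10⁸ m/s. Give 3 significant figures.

7.25 × 10¹⁴ Pa

Pressure is [E]/[L]³ = [E]⁴/(ℏc)³.
1 GeV⁴ → 1/(ℏc)³ × (1 GeV in J)⁴ = 2.10 × 10³⁷ Pa.
Convert the energy scale: 34.6 keV⁴ = 3.46 × 10⁻²³ GeV⁴.
Result: 3.46 × 10⁻²³ × 2.10 × 10³⁷ = 7.25 × 10¹⁴ Pa.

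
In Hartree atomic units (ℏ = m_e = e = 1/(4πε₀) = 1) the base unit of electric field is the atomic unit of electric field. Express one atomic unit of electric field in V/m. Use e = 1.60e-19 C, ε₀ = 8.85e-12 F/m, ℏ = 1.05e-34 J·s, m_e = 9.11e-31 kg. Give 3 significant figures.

E_au = E_h/(e a₀) = m_e²e⁵/((4πε₀)³ℏ⁴)
E_h = 4.38e-18 J
a₀ = 5.26e-11 m
E_h/(e·a₀) = 5.20e11 V/m

5.20e11 V/m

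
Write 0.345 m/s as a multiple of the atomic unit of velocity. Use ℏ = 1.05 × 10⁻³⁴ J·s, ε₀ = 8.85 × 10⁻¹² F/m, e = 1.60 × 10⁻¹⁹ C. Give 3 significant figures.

1.57 × 10⁻⁷

atomic unit of velocity: v_au = e²/(4πε₀ℏ) = 2.19 × 10⁶ m/s.
0.345 / 2.19 × 10⁶ = 1.57 × 10⁻⁷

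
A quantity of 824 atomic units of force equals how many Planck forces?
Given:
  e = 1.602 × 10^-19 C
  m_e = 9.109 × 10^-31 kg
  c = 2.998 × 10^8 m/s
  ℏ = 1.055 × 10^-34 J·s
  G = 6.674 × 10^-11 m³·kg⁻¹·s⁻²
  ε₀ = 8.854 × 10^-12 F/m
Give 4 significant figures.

5.596 × 10^-49

atomic unit of force: F_au = E_h/a₀ = m_e²e⁶/((4πε₀)³ℏ⁴) = 8.220 × 10^-8 N
Planck force: F_P = c⁴/G = 1.210 × 10^44 N
824 × 8.220 × 10^-8 / 1.210 × 10^44 = 5.596 × 10^-49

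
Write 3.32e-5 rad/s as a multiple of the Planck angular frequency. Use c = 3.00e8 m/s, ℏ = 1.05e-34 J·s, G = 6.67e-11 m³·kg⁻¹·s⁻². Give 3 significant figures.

1.78e-48

Planck angular frequency: ω_P = √(c⁵/(ℏG)) = 1.86e43 rad/s.
3.32e-5 / 1.86e43 = 1.78e-48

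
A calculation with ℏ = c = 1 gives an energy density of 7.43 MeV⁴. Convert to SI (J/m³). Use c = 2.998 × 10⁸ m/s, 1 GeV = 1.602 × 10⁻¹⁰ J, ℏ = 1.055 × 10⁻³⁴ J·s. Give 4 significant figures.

1.547 × 10²⁶ J/m³

[E]/[L]³ = [E]⁴/(ℏc)³; restore (ℏc)⁻³.
1 GeV⁴ → 1/(ℏc)³ × (1 GeV in J)⁴ = 2.082 × 10³⁷ J/m³.
Convert the energy scale: 7.43 MeV⁴ = 7.43 × 10⁻¹² GeV⁴.
Result: 7.43 × 10⁻¹² × 2.082 × 10³⁷ = 1.547 × 10²⁶ J/m³.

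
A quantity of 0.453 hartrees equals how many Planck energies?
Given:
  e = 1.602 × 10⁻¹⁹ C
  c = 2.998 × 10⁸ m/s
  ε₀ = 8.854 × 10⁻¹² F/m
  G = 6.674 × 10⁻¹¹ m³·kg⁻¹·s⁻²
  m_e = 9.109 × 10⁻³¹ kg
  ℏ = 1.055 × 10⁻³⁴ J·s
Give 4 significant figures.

1.008 × 10⁻²⁷

hartree: E_h = m_e e⁴/(4πε₀ℏ)² = 4.354 × 10⁻¹⁸ J
Planck energy: E_P = √(ℏc⁵/G) = 1.957 × 10⁹ J
0.453 × 4.354 × 10⁻¹⁸ / 1.957 × 10⁹ = 1.008 × 10⁻²⁷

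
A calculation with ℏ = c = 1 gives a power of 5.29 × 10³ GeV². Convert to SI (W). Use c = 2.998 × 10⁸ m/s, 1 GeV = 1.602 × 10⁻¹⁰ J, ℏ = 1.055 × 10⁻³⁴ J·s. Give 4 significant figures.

Power is [E]/[T] = [E]²/ℏ.
1 GeV² → 1/ℏ × (1 GeV in J)² = 2.433 × 10¹⁴ W.
Result: 5.29 × 10³ × 2.433 × 10¹⁴ = 1.287 × 10¹⁸ W.

1.287 × 10¹⁸ W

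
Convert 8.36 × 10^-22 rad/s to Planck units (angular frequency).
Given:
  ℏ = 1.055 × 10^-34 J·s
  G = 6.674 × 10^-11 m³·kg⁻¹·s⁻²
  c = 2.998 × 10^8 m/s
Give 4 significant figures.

Planck angular frequency: ω_P = √(c⁵/(ℏG)) = 1.855 × 10^43 rad/s.
8.36 × 10^-22 / 1.855 × 10^43 = 4.508 × 10^-65

4.508 × 10^-65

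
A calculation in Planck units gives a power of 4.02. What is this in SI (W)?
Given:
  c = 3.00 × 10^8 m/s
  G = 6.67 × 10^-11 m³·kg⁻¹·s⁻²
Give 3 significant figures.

One Planck power: P_P = c⁵/G = 3.64 × 10^52 W.
4.02 × 3.64 × 10^52 W = 1.46 × 10^53 W

1.46 × 10^53 W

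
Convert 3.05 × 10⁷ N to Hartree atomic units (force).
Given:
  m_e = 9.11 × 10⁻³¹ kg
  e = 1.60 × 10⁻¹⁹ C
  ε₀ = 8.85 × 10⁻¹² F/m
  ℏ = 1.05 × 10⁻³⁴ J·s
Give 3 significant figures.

3.66 × 10¹⁴

atomic unit of force: F_au = E_h/a₀ = m_e²e⁶/((4πε₀)³ℏ⁴) = 8.33 × 10⁻⁸ N.
3.05 × 10⁷ / 8.33 × 10⁻⁸ = 3.66 × 10¹⁴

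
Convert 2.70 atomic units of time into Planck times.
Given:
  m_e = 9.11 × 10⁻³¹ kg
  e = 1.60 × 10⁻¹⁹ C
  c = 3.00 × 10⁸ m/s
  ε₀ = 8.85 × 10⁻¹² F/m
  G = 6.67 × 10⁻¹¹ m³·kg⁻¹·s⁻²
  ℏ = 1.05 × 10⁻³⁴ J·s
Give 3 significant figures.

1.21 × 10²⁷

atomic unit of time: τ_au = (4πε₀)²ℏ³/(m_e e⁴) = 2.40 × 10⁻¹⁷ s
Planck time: t_P = √(ℏG/c⁵) = 5.37 × 10⁻⁴⁴ s
2.70 × 2.40 × 10⁻¹⁷ / 5.37 × 10⁻⁴⁴ = 1.21 × 10²⁷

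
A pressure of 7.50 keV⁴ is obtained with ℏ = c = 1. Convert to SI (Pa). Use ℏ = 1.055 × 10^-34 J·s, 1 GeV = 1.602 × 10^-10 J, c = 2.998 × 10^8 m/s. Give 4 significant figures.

1.561 × 10^14 Pa

Pressure is [E]/[L]³ = [E]⁴/(ℏc)³.
1 GeV⁴ → 1/(ℏc)³ × (1 GeV in J)⁴ = 2.082 × 10^37 Pa.
Convert the energy scale: 7.50 keV⁴ = 7.50 × 10^-24 GeV⁴.
Result: 7.50 × 10^-24 × 2.082 × 10^37 = 1.561 × 10^14 Pa.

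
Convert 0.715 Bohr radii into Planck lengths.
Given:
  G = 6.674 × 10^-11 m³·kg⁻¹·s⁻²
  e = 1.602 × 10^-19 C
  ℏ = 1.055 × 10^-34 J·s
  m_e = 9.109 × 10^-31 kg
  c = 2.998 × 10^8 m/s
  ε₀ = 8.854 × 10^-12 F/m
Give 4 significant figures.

2.343 × 10^24

Bohr radius: a₀ = 4πε₀ℏ²/(m_e e²) = 5.297 × 10^-11 m
Planck length: ℓ_P = √(ℏG/c³) = 1.616 × 10^-35 m
0.715 × 5.297 × 10^-11 / 1.616 × 10^-35 = 2.343 × 10^24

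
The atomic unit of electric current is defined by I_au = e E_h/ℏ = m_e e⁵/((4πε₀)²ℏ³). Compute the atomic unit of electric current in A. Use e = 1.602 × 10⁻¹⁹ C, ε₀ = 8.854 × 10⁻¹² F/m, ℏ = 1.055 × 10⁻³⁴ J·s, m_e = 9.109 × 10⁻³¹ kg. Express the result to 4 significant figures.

I_au = e E_h/ℏ = m_e e⁵/((4πε₀)²ℏ³)
E_h = 4.354 × 10⁻¹⁸ J
e·E_h/ℏ = 6.612 × 10⁻³ A

6.612 × 10⁻³ A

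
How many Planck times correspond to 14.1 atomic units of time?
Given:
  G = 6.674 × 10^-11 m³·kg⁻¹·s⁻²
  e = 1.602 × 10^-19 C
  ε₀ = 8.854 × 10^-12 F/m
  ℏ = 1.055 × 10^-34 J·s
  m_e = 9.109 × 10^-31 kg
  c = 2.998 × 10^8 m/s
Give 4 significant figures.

atomic unit of time: τ_au = (4πε₀)²ℏ³/(m_e e⁴) = 2.423 × 10^-17 s
Planck time: t_P = √(ℏG/c⁵) = 5.392 × 10^-44 s
14.1 × 2.423 × 10^-17 / 5.392 × 10^-44 = 6.336 × 10^27

6.336 × 10^27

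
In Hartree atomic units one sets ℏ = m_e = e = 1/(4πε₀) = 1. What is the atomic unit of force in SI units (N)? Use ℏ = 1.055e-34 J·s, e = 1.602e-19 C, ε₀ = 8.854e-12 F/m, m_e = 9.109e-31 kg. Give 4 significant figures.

8.220e-8 N

F_au = E_h/a₀ = m_e²e⁶/((4πε₀)³ℏ⁴)
E_h = 4.354e-18 J
a₀ = 5.297e-11 m
E_h/a₀ = 8.220e-8 N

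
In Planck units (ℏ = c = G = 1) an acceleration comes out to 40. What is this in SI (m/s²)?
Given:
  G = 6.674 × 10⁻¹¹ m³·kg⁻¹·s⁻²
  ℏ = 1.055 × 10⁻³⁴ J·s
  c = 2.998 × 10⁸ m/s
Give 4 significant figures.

One Planck acceleration: a_P = √(c⁷/(ℏG)) = 5.560 × 10⁵¹ m/s².
40 × 5.560 × 10⁵¹ m/s² = 2.224 × 10⁵³ m/s²

2.224 × 10⁵³ m/s²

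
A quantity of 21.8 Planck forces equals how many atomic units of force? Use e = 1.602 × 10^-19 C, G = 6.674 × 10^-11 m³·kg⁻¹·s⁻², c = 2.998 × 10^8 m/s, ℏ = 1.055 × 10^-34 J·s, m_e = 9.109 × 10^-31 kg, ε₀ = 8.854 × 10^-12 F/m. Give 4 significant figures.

Planck force: F_P = c⁴/G = 1.210 × 10^44 N
atomic unit of force: F_au = E_h/a₀ = m_e²e⁶/((4πε₀)³ℏ⁴) = 8.220 × 10^-8 N
21.8 × 1.210 × 10^44 / 8.220 × 10^-8 = 3.210 × 10^52

3.210 × 10^52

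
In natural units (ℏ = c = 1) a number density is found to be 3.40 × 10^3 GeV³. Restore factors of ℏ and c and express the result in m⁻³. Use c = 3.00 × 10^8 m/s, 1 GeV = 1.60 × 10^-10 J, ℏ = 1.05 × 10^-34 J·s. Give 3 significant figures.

4.46 × 10^50 m⁻³

Number density is [L]⁻³ = [E]³/(ℏc)³.
1 GeV³ → 1/(ℏc)³ × (1 GeV in J)³ = 1.31 × 10^47 m⁻³.
Result: 3.40 × 10^3 × 1.31 × 10^47 = 4.46 × 10^50 m⁻³.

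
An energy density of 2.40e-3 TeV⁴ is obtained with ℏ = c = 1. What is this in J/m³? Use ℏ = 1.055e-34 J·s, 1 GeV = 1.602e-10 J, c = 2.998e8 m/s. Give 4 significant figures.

4.996e46 J/m³

[E]/[L]³ = [E]⁴/(ℏc)³; restore (ℏc)⁻³.
1 GeV⁴ → 1/(ℏc)³ × (1 GeV in J)⁴ = 2.082e37 J/m³.
Convert the energy scale: 2.40e-3 TeV⁴ = 2.40e9 GeV⁴.
Result: 2.40e9 × 2.082e37 = 4.996e46 J/m³.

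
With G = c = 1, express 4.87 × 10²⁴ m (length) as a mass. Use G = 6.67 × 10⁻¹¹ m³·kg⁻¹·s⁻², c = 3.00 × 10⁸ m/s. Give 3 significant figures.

Length → mass via c²/G.
4.87 × 10²⁴ m × (c²/G) = 6.57 × 10⁵¹ kg

6.57 × 10⁵¹ kg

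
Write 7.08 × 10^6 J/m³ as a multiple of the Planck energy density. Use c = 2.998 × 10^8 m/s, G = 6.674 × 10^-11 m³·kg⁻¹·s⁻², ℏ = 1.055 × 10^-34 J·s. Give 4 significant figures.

1.528 × 10^-107

Planck energy density: u_P = c⁷/(ℏG²) = 4.632 × 10^113 J/m³.
7.08 × 10^6 / 4.632 × 10^113 = 1.528 × 10^-107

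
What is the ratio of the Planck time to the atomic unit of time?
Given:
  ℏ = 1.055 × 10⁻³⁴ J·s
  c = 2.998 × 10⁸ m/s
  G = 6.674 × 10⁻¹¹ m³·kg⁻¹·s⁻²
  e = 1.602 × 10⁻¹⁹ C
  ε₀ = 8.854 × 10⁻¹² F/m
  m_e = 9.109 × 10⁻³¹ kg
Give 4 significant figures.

Planck time: t_P = √(ℏG/c⁵) = 5.392 × 10⁻⁴⁴ s
atomic unit of time: τ_au = (4πε₀)²ℏ³/(m_e e⁴) = 2.423 × 10⁻¹⁷ s
ratio = 5.392 × 10⁻⁴⁴ / 2.423 × 10⁻¹⁷ = 2.225 × 10⁻²⁷

2.225 × 10⁻²⁷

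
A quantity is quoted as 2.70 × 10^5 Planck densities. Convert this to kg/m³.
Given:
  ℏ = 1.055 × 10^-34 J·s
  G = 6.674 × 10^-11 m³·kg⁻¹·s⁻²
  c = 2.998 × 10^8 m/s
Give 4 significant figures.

1.392 × 10^102 kg/m³

One Planck density: ρ_P = c⁵/(ℏG²) = 5.154 × 10^96 kg/m³.
2.70 × 10^5 × 5.154 × 10^96 kg/m³ = 1.392 × 10^102 kg/m³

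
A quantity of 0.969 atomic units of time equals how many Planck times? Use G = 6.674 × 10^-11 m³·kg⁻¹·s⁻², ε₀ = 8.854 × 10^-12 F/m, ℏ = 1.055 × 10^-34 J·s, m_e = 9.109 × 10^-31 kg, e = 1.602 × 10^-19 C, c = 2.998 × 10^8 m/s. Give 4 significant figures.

atomic unit of time: τ_au = (4πε₀)²ℏ³/(m_e e⁴) = 2.423 × 10^-17 s
Planck time: t_P = √(ℏG/c⁵) = 5.392 × 10^-44 s
0.969 × 2.423 × 10^-17 / 5.392 × 10^-44 = 4.354 × 10^26

4.354 × 10^26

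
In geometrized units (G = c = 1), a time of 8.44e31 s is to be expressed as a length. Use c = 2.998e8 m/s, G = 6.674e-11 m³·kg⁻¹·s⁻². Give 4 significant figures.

2.530e40 m

Time → length via c.
8.44e31 s × (c) = 2.530e40 m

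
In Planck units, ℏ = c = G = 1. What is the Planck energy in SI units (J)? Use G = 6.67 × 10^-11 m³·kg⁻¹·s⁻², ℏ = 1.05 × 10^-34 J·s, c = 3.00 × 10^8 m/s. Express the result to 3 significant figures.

1.96 × 10^9 J

From ℏ = c = G = 1 the energy scale is E_P = √(ℏc⁵/G).
  = √(3.83 × 10^18)
  = 1.96 × 10^9 J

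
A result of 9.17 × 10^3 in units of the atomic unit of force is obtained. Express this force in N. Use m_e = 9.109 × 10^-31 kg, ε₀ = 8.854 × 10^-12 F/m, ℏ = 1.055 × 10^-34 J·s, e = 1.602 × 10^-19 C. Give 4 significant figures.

7.538 × 10^-4 N

One atomic unit of force: F_au = E_h/a₀ = m_e²e⁶/((4πε₀)³ℏ⁴) = 8.220 × 10^-8 N.
9.17 × 10^3 × 8.220 × 10^-8 N = 7.538 × 10^-4 N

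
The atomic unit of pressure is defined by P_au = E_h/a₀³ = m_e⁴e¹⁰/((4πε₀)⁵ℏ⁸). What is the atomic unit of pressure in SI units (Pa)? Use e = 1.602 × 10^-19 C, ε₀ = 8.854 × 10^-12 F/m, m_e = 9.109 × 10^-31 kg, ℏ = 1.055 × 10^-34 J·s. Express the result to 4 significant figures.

P_au = E_h/a₀³ = m_e⁴e¹⁰/((4πε₀)⁵ℏ⁸)
E_h = 4.354 × 10^-18 J
a₀ = 5.297 × 10^-11 m
E_h/a₀³ = 2.929 × 10^13 Pa

2.929 × 10^13 Pa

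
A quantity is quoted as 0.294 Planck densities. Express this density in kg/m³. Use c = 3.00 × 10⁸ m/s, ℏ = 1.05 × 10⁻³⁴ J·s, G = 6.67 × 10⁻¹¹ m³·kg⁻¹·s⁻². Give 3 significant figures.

1.53 × 10⁹⁶ kg/m³

One Planck density: ρ_P = c⁵/(ℏG²) = 5.20 × 10⁹⁶ kg/m³.
0.294 × 5.20 × 10⁹⁶ kg/m³ = 1.53 × 10⁹⁶ kg/m³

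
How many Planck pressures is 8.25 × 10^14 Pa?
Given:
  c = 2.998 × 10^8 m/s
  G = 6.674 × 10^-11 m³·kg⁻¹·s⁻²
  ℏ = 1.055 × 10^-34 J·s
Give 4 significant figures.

Planck pressure: p_P = c⁷/(ℏG²) = 4.632 × 10^113 Pa.
8.25 × 10^14 / 4.632 × 10^113 = 1.781 × 10^-99

1.781 × 10^-99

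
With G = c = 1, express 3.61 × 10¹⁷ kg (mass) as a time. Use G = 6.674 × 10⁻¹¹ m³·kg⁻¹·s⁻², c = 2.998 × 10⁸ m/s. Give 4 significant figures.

8.941 × 10⁻¹⁹ s

Mass → time via G/c³.
3.61 × 10¹⁷ kg × (G/c³) = 8.941 × 10⁻¹⁹ s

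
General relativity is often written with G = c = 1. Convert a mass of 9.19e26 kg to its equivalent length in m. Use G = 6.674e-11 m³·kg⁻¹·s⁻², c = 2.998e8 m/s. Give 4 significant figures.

In G = c = 1 units mass has dimensions of length; the conversion factor is G/c².
9.19e26 kg × (G/c²) = 0.6824 m

0.6824 m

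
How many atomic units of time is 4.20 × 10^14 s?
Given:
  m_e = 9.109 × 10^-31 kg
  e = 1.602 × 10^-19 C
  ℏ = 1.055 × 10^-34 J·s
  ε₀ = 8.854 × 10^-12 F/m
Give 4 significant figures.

atomic unit of time: τ_au = (4πε₀)²ℏ³/(m_e e⁴) = 2.423 × 10^-17 s.
4.20 × 10^14 / 2.423 × 10^-17 = 1.733 × 10^31

1.733 × 10^31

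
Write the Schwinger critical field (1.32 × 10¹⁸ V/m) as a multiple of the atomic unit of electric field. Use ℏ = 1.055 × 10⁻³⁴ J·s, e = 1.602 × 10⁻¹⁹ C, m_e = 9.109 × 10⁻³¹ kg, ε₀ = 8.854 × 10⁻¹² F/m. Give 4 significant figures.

2.573 × 10⁶

atomic unit of electric field: E_au = E_h/(e a₀) = m_e²e⁵/((4πε₀)³ℏ⁴) = 5.131 × 10¹¹ V/m.
1.32 × 10¹⁸ / 5.131 × 10¹¹ = 2.573 × 10⁶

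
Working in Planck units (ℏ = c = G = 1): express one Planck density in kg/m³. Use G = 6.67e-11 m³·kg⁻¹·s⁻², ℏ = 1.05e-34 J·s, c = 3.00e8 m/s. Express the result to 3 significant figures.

5.20e96 kg/m³

From ℏ = c = G = 1 the density scale is ρ_P = c⁵/(ℏG²).
  = 2.43e42 / 4.67e-55
  = 5.20e96 kg/m³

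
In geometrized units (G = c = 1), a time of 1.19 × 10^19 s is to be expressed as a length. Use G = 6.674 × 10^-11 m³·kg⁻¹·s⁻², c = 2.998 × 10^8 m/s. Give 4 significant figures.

Time → length via c.
1.19 × 10^19 s × (c) = 3.568 × 10^27 m

3.568 × 10^27 m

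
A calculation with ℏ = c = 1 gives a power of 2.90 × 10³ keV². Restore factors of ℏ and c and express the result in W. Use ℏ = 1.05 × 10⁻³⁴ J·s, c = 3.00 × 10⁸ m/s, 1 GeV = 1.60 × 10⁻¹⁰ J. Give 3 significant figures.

7.07 × 10⁵ W

Power is [E]/[T] = [E]²/ℏ.
1 GeV² → 1/ℏ × (1 GeV in J)² = 2.44 × 10¹⁴ W.
Convert the energy scale: 2.90 × 10³ keV² = 2.90 × 10⁻⁹ GeV².
Result: 2.90 × 10⁻⁹ × 2.44 × 10¹⁴ = 7.07 × 10⁵ W.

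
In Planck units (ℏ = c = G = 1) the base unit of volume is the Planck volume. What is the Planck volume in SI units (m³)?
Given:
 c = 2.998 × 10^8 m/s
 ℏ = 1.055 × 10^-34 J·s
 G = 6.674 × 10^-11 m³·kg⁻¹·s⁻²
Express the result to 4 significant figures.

V_P = (ℏG/c³)^(3/2)
  = √(1.784 × 10^-209)
  = 4.224 × 10^-105 m³

4.224 × 10^-105 m³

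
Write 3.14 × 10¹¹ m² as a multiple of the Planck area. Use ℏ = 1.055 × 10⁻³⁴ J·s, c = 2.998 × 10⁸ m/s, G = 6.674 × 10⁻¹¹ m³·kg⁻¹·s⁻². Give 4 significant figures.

1.202 × 10⁸¹

Planck area: A_P = ℏG/c³ = 2.613 × 10⁻⁷⁰ m².
3.14 × 10¹¹ / 2.613 × 10⁻⁷⁰ = 1.202 × 10⁸¹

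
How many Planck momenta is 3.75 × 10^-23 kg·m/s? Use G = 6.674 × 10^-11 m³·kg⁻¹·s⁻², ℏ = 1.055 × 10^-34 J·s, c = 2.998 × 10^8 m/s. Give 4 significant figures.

5.746 × 10^-24

Planck momentum: p_P = √(ℏc³/G) = 6.527 kg·m/s.
3.75 × 10^-23 / 6.527 = 5.746 × 10^-24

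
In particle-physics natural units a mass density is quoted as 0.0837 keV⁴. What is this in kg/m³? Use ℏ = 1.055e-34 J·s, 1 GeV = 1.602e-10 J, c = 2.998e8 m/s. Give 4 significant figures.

Mass density is [E]/(c²[L]³) = [E]⁴/(ℏ³c⁵).
1 GeV⁴ → 1/(ℏ³c⁵) × (1 GeV in J)⁴ = 2.316e20 kg/m³.
Convert the energy scale: 0.0837 keV⁴ = 8.37e-26 GeV⁴.
Result: 8.37e-26 × 2.316e20 = 1.938e-5 kg/m³.

1.938e-5 kg/m³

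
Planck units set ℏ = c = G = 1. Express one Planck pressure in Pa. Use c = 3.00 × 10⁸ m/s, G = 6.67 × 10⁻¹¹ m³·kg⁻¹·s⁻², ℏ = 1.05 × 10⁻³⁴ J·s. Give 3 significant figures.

4.68 × 10¹¹³ Pa

The unique combination of the constants set to 1 with dimensions of pressure is p_P = c⁷/(ℏG²).
  = 2.19 × 10⁵⁹ / 4.67 × 10⁻⁵⁵
  = 4.68 × 10¹¹³ Pa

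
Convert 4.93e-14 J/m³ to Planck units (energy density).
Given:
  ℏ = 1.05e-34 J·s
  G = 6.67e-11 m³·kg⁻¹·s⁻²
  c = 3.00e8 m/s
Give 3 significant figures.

Planck energy density: u_P = c⁷/(ℏG²) = 4.68e113 J/m³.
4.93e-14 / 4.68e113 = 1.05e-127

1.05e-127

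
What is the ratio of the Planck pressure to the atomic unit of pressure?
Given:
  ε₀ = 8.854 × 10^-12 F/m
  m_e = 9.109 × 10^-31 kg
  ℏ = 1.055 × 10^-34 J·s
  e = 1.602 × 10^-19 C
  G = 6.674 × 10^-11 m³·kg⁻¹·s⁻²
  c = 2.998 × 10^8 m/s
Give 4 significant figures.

Planck pressure: p_P = c⁷/(ℏG²) = 4.632 × 10^113 Pa
atomic unit of pressure: P_au = E_h/a₀³ = m_e⁴e¹⁰/((4πε₀)⁵ℏ⁸) = 2.929 × 10^13 Pa
ratio = 4.632 × 10^113 / 2.929 × 10^13 = 1.581 × 10^100

1.581 × 10^100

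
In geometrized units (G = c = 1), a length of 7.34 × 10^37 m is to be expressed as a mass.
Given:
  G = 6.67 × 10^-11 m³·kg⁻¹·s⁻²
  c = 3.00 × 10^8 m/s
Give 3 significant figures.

Length → mass via c²/G.
7.34 × 10^37 m × (c²/G) = 9.90 × 10^64 kg

9.90 × 10^64 kg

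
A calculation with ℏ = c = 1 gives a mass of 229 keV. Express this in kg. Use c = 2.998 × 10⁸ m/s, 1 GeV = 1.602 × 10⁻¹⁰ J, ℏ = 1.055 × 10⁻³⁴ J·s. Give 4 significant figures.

Mass is [E]/c²; divide by c².
1 GeV → 1/c² × (1 GeV in J) = 1.782 × 10⁻²⁷ kg.
Convert the energy scale: 229 keV = 2.29 × 10⁻⁴ GeV.
Result: 2.29 × 10⁻⁴ × 1.782 × 10⁻²⁷ = 4.082 × 10⁻³¹ kg.

4.082 × 10⁻³¹ kg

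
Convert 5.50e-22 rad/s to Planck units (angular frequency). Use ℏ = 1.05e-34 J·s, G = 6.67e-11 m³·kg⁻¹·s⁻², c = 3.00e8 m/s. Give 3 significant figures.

Planck angular frequency: ω_P = √(c⁵/(ℏG)) = 1.86e43 rad/s.
5.50e-22 / 1.86e43 = 2.95e-65

2.95e-65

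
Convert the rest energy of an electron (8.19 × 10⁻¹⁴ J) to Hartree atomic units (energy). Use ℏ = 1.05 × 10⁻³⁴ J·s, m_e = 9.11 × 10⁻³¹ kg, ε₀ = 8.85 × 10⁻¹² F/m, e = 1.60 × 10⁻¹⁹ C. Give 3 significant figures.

1.87 × 10⁴

hartree: E_h = m_e e⁴/(4πε₀ℏ)² = 4.38 × 10⁻¹⁸ J.
8.19 × 10⁻¹⁴ / 4.38 × 10⁻¹⁸ = 1.87 × 10⁴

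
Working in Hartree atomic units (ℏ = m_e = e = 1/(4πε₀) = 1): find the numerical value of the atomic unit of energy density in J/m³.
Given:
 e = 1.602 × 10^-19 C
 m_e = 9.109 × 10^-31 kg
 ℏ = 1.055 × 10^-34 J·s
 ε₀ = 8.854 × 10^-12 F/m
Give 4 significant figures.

2.929 × 10^13 J/m³

The unique combination of the constants set to 1 with dimensions of energy density is u_au = E_h/a₀³ = m_e⁴e¹⁰/((4πε₀)⁵ℏ⁸).
E_h = 4.354 × 10^-18 J
a₀ = 5.297 × 10^-11 m
E_h/a₀³ = 2.929 × 10^13 J/m³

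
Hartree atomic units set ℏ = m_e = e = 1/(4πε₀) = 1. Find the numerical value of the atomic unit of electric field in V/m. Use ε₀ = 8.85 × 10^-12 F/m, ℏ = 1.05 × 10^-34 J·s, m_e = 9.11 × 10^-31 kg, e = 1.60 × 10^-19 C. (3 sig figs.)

From ℏ = m_e = e = 1/(4πε₀) = 1 the electric field scale is E_au = E_h/(e a₀) = m_e²e⁵/((4πε₀)³ℏ⁴).
E_h = 4.38 × 10^-18 J
a₀ = 5.26 × 10^-11 m
E_h/(e·a₀) = 5.20 × 10^11 V/m

5.20 × 10^11 V/m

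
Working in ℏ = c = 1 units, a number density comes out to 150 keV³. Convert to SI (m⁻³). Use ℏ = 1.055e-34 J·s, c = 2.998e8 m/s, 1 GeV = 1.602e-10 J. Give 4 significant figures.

1.949e31 m⁻³

Number density is [L]⁻³ = [E]³/(ℏc)³.
1 GeV³ → 1/(ℏc)³ × (1 GeV in J)³ = 1.299e47 m⁻³.
Convert the energy scale: 150 keV³ = 1.50e-16 GeV³.
Result: 1.50e-16 × 1.299e47 = 1.949e31 m⁻³.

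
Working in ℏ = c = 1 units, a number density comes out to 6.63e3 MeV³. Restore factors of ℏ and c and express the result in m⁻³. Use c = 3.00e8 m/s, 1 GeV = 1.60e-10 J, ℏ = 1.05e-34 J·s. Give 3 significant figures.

Number density is [L]⁻³ = [E]³/(ℏc)³.
1 GeV³ → 1/(ℏc)³ × (1 GeV in J)³ = 1.31e47 m⁻³.
Convert the energy scale: 6.63e3 MeV³ = 6.63e-6 GeV³.
Result: 6.63e-6 × 1.31e47 = 8.69e41 m⁻³.

8.69e41 m⁻³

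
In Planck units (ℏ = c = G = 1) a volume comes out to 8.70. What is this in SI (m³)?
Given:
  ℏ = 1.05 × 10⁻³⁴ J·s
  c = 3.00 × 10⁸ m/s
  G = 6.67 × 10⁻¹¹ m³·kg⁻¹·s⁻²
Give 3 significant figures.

One Planck volume: V_P = (ℏG/c³)^(3/2) = 4.18 × 10⁻¹⁰⁵ m³.
8.70 × 4.18 × 10⁻¹⁰⁵ m³ = 3.63 × 10⁻¹⁰⁴ m³

3.63 × 10⁻¹⁰⁴ m³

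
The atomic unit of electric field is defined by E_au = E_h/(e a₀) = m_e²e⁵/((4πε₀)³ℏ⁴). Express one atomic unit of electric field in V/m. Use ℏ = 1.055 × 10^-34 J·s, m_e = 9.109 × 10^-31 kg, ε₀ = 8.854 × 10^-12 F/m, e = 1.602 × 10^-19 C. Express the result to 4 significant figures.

5.131 × 10^11 V/m

E_au = E_h/(e a₀) = m_e²e⁵/((4πε₀)³ℏ⁴)
E_h = 4.354 × 10^-18 J
a₀ = 5.297 × 10^-11 m
E_h/(e·a₀) = 5.131 × 10^11 V/m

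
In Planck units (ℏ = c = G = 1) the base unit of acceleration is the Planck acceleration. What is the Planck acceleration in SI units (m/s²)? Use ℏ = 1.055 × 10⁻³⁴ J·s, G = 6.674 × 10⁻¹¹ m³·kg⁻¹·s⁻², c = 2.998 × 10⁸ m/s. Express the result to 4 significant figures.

5.560 × 10⁵¹ m/s²

a_P = √(c⁷/(ℏG))
  = √(3.092 × 10¹⁰³)
  = 5.560 × 10⁵¹ m/s²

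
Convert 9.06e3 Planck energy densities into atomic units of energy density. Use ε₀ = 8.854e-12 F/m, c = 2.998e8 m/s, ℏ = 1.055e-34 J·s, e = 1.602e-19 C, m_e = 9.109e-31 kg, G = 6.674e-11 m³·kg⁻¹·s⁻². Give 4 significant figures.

1.433e104

Planck energy density: u_P = c⁷/(ℏG²) = 4.632e113 J/m³
atomic unit of energy density: u_au = E_h/a₀³ = m_e⁴e¹⁰/((4πε₀)⁵ℏ⁸) = 2.929e13 J/m³
9.06e3 × 4.632e113 / 2.929e13 = 1.433e104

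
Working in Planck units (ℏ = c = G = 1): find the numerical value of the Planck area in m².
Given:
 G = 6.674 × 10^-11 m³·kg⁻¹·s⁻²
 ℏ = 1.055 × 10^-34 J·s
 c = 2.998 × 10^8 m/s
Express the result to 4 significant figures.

2.613 × 10^-70 m²

Dimensional analysis gives A_P = ℏG/c³.
  = 7.041 × 10^-45 / 2.695 × 10^25
  = 2.613 × 10^-70 m²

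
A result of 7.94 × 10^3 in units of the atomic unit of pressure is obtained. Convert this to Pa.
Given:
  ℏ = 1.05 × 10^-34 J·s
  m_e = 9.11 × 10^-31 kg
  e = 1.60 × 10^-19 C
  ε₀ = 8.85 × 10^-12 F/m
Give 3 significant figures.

2.39 × 10^17 Pa

One atomic unit of pressure: P_au = E_h/a₀³ = m_e⁴e¹⁰/((4πε₀)⁵ℏ⁸) = 3.01 × 10^13 Pa.
7.94 × 10^3 × 3.01 × 10^13 Pa = 2.39 × 10^17 Pa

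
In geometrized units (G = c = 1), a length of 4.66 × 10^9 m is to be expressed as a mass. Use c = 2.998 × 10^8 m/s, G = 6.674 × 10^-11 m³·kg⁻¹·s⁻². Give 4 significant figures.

Length → mass via c²/G.
4.66 × 10^9 m × (c²/G) = 6.276 × 10^36 kg

6.276 × 10^36 kg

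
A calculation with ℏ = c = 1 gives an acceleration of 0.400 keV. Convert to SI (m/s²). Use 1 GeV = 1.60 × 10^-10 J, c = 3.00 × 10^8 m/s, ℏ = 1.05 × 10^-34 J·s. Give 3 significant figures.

Acceleration is [L]/[T]² = c·[E]/ℏ.
1 GeV → c/ℏ × (1 GeV in J) = 4.57 × 10^32 m/s².
Convert the energy scale: 0.400 keV = 4.00 × 10^-7 GeV.
Result: 4.00 × 10^-7 × 4.57 × 10^32 = 1.83 × 10^26 m/s².

1.83 × 10^26 m/s²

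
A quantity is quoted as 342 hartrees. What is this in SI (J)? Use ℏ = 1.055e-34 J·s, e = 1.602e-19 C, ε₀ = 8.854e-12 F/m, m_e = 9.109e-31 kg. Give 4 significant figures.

1.489e-15 J

One hartree: E_h = m_e e⁴/(4πε₀ℏ)² = 4.354e-18 J.
342 × 4.354e-18 J = 1.489e-15 J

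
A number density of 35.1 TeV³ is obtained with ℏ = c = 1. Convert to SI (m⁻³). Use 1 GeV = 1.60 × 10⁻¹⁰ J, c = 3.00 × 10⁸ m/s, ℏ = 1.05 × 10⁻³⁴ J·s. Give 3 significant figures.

4.60 × 10⁵⁷ m⁻³

Number density is [L]⁻³ = [E]³/(ℏc)³.
1 GeV³ → 1/(ℏc)³ × (1 GeV in J)³ = 1.31 × 10⁴⁷ m⁻³.
Convert the energy scale: 35.1 TeV³ = 3.51 × 10¹⁰ GeV³.
Result: 3.51 × 10¹⁰ × 1.31 × 10⁴⁷ = 4.60 × 10⁵⁷ m⁻³.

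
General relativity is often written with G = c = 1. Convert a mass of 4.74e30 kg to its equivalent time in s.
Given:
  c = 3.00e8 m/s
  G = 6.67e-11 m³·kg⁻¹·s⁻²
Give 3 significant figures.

1.17e-5 s

Mass → time via G/c³.
4.74e30 kg × (G/c³) = 1.17e-5 s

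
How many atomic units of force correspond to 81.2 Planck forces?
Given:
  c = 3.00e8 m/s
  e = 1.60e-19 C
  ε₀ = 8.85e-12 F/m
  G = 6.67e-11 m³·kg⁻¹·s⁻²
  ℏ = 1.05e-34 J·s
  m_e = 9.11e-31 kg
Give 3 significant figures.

1.18e53

Planck force: F_P = c⁴/G = 1.21e44 N
atomic unit of force: F_au = E_h/a₀ = m_e²e⁶/((4πε₀)³ℏ⁴) = 8.33e-8 N
81.2 × 1.21e44 / 8.33e-8 = 1.18e53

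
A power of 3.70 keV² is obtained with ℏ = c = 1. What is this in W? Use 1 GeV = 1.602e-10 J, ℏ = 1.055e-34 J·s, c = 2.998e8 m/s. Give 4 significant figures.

900.1 W

Power is [E]/[T] = [E]²/ℏ.
1 GeV² → 1/ℏ × (1 GeV in J)² = 2.433e14 W.
Convert the energy scale: 3.70 keV² = 3.70e-12 GeV².
Result: 3.70e-12 × 2.433e14 = 900.1 W.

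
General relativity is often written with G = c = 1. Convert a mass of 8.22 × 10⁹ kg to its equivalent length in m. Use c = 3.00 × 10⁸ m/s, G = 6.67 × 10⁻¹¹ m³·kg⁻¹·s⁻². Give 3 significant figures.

In G = c = 1 units mass has dimensions of length; the conversion factor is G/c².
8.22 × 10⁹ kg × (G/c²) = 6.09 × 10⁻¹⁸ m

6.09 × 10⁻¹⁸ m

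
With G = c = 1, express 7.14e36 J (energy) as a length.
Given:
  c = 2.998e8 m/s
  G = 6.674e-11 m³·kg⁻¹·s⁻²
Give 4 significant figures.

Energy → length via G/c⁴.
7.14e36 J × (G/c⁴) = 5.899e-8 m

5.899e-8 m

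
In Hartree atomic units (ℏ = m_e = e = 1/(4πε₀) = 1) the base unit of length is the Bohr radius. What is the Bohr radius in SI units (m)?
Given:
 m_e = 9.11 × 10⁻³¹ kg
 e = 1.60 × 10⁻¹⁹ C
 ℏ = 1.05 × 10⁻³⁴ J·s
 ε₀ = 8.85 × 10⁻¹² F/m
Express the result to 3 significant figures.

5.26 × 10⁻¹¹ m

a₀ = 4πε₀ℏ²/(m_e e²)
  = 1.23 × 10⁻⁷⁸ / 2.33 × 10⁻⁶⁸
  = 5.26 × 10⁻¹¹ m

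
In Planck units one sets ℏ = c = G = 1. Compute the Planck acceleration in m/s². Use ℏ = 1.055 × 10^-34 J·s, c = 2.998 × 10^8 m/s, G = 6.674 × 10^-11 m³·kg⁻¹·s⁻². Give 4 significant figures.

5.560 × 10^51 m/s²

a_P = √(c⁷/(ℏG))
  = √(3.092 × 10^103)
  = 5.560 × 10^51 m/s²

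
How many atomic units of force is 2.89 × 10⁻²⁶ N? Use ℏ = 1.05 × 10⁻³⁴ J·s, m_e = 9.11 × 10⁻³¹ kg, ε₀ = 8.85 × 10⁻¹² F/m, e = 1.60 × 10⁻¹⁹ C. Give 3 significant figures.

3.47 × 10⁻¹⁹

atomic unit of force: F_au = E_h/a₀ = m_e²e⁶/((4πε₀)³ℏ⁴) = 8.33 × 10⁻⁸ N.
2.89 × 10⁻²⁶ / 8.33 × 10⁻⁸ = 3.47 × 10⁻¹⁹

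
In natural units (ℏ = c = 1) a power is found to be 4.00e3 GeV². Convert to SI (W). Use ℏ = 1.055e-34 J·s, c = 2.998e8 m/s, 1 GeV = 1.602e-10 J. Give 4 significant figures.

9.730e17 W

Power is [E]/[T] = [E]²/ℏ.
1 GeV² → 1/ℏ × (1 GeV in J)² = 2.433e14 W.
Result: 4.00e3 × 2.433e14 = 9.730e17 W.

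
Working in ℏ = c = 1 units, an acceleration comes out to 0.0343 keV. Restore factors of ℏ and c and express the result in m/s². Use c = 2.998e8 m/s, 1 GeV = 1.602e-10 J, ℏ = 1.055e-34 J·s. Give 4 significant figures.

Acceleration is [L]/[T]² = c·[E]/ℏ.
1 GeV → c/ℏ × (1 GeV in J) = 4.552e32 m/s².
Convert the energy scale: 0.0343 keV = 3.43e-8 GeV.
Result: 3.43e-8 × 4.552e32 = 1.561e25 m/s².

1.561e25 m/s²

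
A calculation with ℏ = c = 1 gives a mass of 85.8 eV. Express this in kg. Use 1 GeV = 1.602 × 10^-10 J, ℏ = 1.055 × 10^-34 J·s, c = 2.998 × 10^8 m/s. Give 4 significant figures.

Mass is [E]/c²; divide by c².
1 GeV → 1/c² × (1 GeV in J) = 1.782 × 10^-27 kg.
Convert the energy scale: 85.8 eV = 8.58 × 10^-8 GeV.
Result: 8.58 × 10^-8 × 1.782 × 10^-27 = 1.529 × 10^-34 kg.

1.529 × 10^-34 kg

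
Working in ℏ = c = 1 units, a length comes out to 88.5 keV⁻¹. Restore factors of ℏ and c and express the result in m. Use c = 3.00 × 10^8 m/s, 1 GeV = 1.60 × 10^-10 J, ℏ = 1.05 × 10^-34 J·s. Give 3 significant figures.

1.74 × 10^-8 m

A length is [E]⁻¹ in ℏ=c=1; restore one factor of ℏc.
1 GeV⁻¹ → ℏc × (1 GeV in J)⁻¹ = 1.97 × 10^-16 m.
Convert the energy scale: 88.5 keV⁻¹ = 8.85 × 10^7 GeV⁻¹.
Result: 8.85 × 10^7 × 1.97 × 10^-16 = 1.74 × 10^-8 m.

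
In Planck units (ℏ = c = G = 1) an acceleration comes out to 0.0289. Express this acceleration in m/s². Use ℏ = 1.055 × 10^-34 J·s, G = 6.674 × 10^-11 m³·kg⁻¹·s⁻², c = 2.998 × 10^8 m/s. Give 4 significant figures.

One Planck acceleration: a_P = √(c⁷/(ℏG)) = 5.560 × 10^51 m/s².
0.0289 × 5.560 × 10^51 m/s² = 1.607 × 10^50 m/s²

1.607 × 10^50 m/s²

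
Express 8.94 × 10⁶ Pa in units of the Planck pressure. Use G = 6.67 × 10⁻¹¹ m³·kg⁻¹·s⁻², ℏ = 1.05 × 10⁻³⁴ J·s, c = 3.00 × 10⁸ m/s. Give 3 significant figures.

Planck pressure: p_P = c⁷/(ℏG²) = 4.68 × 10¹¹³ Pa.
8.94 × 10⁶ / 4.68 × 10¹¹³ = 1.91 × 10⁻¹⁰⁷

1.91 × 10⁻¹⁰⁷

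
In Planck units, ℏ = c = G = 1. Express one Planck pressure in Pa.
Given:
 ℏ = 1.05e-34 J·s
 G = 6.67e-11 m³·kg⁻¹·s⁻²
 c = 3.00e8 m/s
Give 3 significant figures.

4.68e113 Pa

The unique combination of the constants set to 1 with dimensions of pressure is p_P = c⁷/(ℏG²).
  = 2.19e59 / 4.67e-55
  = 4.68e113 Pa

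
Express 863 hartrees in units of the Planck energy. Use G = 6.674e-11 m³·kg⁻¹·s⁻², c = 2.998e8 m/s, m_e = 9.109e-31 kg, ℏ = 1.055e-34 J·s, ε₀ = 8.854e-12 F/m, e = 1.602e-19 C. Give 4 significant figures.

1.921e-24

hartree: E_h = m_e e⁴/(4πε₀ℏ)² = 4.354e-18 J
Planck energy: E_P = √(ℏc⁵/G) = 1.957e9 J
863 × 4.354e-18 / 1.957e9 = 1.921e-24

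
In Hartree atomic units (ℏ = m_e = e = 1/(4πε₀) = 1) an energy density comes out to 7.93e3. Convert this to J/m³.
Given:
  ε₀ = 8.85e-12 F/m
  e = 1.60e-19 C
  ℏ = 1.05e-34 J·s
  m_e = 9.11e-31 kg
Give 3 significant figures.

One atomic unit of energy density: u_au = E_h/a₀³ = m_e⁴e¹⁰/((4πε₀)⁵ℏ⁸) = 3.01e13 J/m³.
7.93e3 × 3.01e13 J/m³ = 2.39e17 J/m³

2.39e17 J/m³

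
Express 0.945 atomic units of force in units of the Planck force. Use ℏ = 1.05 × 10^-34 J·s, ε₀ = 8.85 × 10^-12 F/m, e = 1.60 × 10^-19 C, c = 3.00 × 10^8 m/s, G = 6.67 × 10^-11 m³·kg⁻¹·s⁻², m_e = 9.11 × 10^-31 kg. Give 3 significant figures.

6.48 × 10^-52

atomic unit of force: F_au = E_h/a₀ = m_e²e⁶/((4πε₀)³ℏ⁴) = 8.33 × 10^-8 N
Planck force: F_P = c⁴/G = 1.21 × 10^44 N
0.945 × 8.33 × 10^-8 / 1.21 × 10^44 = 6.48 × 10^-52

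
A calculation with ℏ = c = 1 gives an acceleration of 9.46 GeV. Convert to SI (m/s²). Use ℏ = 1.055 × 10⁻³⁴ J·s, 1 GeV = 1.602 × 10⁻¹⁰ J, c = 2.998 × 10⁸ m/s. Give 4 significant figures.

Acceleration is [L]/[T]² = c·[E]/ℏ.
1 GeV → c/ℏ × (1 GeV in J) = 4.552 × 10³² m/s².
Result: 9.46 × 4.552 × 10³² = 4.307 × 10³³ m/s².

4.307 × 10³³ m/s²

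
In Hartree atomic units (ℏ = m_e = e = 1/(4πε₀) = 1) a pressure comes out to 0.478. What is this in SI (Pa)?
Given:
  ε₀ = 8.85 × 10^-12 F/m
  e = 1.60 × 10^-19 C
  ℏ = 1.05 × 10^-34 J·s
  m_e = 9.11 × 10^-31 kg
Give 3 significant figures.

One atomic unit of pressure: P_au = E_h/a₀³ = m_e⁴e¹⁰/((4πε₀)⁵ℏ⁸) = 3.01 × 10^13 Pa.
0.478 × 3.01 × 10^13 Pa = 1.44 × 10^13 Pa

1.44 × 10^13 Pa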